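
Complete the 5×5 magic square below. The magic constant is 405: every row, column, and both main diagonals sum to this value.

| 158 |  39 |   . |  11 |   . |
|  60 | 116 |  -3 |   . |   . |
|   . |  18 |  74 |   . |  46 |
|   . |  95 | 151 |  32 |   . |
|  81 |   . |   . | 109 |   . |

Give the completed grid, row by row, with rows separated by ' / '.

Using column 2: 39 + 116 + 18 + 95 + ? → (5,2) = 405 − 268 = 137.
From main diagonal, 405 − (158 + 116 + 74 + 32) gives (5,5) = 25.
Row 5: 81 + 137 + 109 + 25 + ? = 405, so (5,3) = 53.
Column 3 needs 405; the known cells sum to 275, so (1,3) = 130.
Row 1 needs 405; the known cells sum to 338, so (1,5) = 67.
The remaining cell in anti-diagonal is (2,4) = 405 − 317 = 88.
Row 2 needs 405; the known cells sum to 261, so (2,5) = 144.
Column 4 needs 405; the known cells sum to 240, so (3,4) = 165.
Using column 5: 67 + 144 + 46 + 25 + ? → (4,5) = 405 − 282 = 123.
The remaining cell in row 3 is (3,1) = 405 − 303 = 102.
Row 4 needs 405; the known cells sum to 401, so (4,1) = 4.

158 39 130 11 67 / 60 116 -3 88 144 / 102 18 74 165 46 / 4 95 151 32 123 / 81 137 53 109 25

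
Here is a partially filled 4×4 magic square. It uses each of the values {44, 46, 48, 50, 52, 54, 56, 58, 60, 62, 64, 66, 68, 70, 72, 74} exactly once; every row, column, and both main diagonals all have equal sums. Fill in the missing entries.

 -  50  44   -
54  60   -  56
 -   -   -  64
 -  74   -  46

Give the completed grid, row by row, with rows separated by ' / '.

The 16 entries sum to 944, so each line sums to 944/4 = 236.
Row 2: 54 + 60 + 56 + ? = 236, so (2,3) = 66.
Column 2: 50 + 60 + 74 + ? = 236, so (3,2) = 52.
From column 4, 236 − (56 + 64 + 46) gives (1,4) = 70.
Anti-diagonal: 70 + 66 + 52 + ? = 236, so (4,1) = 48.
Row 1 needs 236; the known cells sum to 164, so (1,1) = 72.
Using row 4: 48 + 74 + 46 + ? → (4,3) = 236 − 168 = 68.
From column 1, 236 − (72 + 54 + 48) gives (3,1) = 62.
The remaining cell in column 3 is (3,3) = 236 − 178 = 58.

72 50 44 70 / 54 60 66 56 / 62 52 58 64 / 48 74 68 46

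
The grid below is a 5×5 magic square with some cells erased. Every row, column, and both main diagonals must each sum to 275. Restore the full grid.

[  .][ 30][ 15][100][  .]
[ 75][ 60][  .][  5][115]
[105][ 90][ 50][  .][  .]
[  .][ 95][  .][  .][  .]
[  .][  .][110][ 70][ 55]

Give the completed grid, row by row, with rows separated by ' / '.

Row 2: 75 + 60 + 5 + 115 + ? = 275, so (2,3) = 20.
Using column 2: 30 + 60 + 90 + 95 + ? → (5,2) = 275 − 275 = 0.
Column 3 must total 275; the given cells sum to 195, so (4,3) = 80.
Row 5: 0 + 110 + 70 + 55 + ? = 275, so (5,1) = 40.
Anti-diagonal must total 275; the given cells sum to 190, so (1,5) = 85.
The remaining cell in row 1 is (1,1) = 275 − 230 = 45.
Column 1 must total 275; the given cells sum to 265, so (4,1) = 10.
Main diagonal must total 275; the given cells sum to 210, so (4,4) = 65.
From row 4, 275 − (10 + 95 + 80 + 65) gives (4,5) = 25.
The remaining cell in column 4 is (3,4) = 275 − 240 = 35.
Column 5 must total 275; the given cells sum to 280, so (3,5) = -5.

45 30 15 100 85 / 75 60 20 5 115 / 105 90 50 35 -5 / 10 95 80 65 25 / 40 0 110 70 55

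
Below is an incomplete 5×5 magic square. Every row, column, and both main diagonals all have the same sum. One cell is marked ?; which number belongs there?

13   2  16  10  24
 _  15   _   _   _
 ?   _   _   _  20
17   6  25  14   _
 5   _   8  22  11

9

Row 1 is complete and sums to 65; that is the magic constant.
Row 4 must total 65; the given cells sum to 62, so (4,5) = 3.
Using row 5: 5 + 8 + 22 + 11 + ? → (5,2) = 65 − 46 = 19.
Column 2 needs 65; the known cells sum to 42, so (3,2) = 23.
Column 5: 24 + 20 + 3 + 11 + ? = 65, so (2,5) = 7.
Main diagonal must total 65; the given cells sum to 53, so (3,3) = 12.
From anti-diagonal, 65 − (24 + 12 + 6 + 5) gives (2,4) = 18.
The remaining cell in column 3 is (2,3) = 65 − 61 = 4.
Column 4: 10 + 18 + 14 + 22 + ? = 65, so (3,4) = 1.
Using row 2: 15 + 4 + 18 + 7 + ? → (2,1) = 65 − 44 = 21.
Row 3 needs 65; the known cells sum to 56, so (3,1) = 9.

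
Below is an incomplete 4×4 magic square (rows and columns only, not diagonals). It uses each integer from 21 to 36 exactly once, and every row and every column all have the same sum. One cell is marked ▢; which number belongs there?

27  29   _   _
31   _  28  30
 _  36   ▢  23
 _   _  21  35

The entries are 21 through 36, which sum to 456, so each line sums to 456/4 = 114.
Row 2 must total 114; the given cells sum to 89, so (2,2) = 25.
From column 2, 114 − (29 + 25 + 36) gives (4,2) = 24.
Column 4 must total 114; the given cells sum to 88, so (1,4) = 26.
Row 1 must total 114; the given cells sum to 82, so (1,3) = 32.
From row 4, 114 − (24 + 21 + 35) gives (4,1) = 34.
Using column 1: 27 + 31 + 34 + ? → (3,1) = 114 − 92 = 22.
From column 3, 114 − (32 + 28 + 21) gives (3,3) = 33.

33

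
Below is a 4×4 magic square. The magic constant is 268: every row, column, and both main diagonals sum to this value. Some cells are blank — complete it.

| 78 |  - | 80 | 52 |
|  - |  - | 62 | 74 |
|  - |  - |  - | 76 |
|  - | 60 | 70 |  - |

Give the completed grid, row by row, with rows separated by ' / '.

78 58 80 52 / 64 68 62 74 / 54 82 56 76 / 72 60 70 66

The remaining cell in row 1 is (1,2) = 268 − 210 = 58.
Column 3: 80 + 62 + 70 + ? = 268, so (3,3) = 56.
From column 4, 268 − (52 + 74 + 76) gives (4,4) = 66.
Main diagonal needs 268; the known cells sum to 200, so (2,2) = 68.
Row 2 needs 268; the known cells sum to 204, so (2,1) = 64.
Row 4 must total 268; the given cells sum to 196, so (4,1) = 72.
Column 1 needs 268; the known cells sum to 214, so (3,1) = 54.
The remaining cell in column 2 is (3,2) = 268 − 186 = 82.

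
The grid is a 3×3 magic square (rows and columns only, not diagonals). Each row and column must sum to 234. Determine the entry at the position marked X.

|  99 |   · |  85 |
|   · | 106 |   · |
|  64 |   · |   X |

From row 1, 234 − (99 + 85) gives (1,2) = 50.
Using column 1: 99 + 64 + ? → (2,1) = 234 − 163 = 71.
From column 2, 234 − (50 + 106) gives (3,2) = 78.
From row 2, 234 − (71 + 106) gives (2,3) = 57.
The remaining cell in row 3 is (3,3) = 234 − 142 = 92.

92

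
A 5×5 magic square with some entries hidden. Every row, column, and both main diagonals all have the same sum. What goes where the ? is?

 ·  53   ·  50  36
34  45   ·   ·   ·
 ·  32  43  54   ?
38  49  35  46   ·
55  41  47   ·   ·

40

Column 2 is complete and sums to 220; that is the magic constant.
Using row 4: 38 + 49 + 35 + 46 + ? → (4,5) = 220 − 168 = 52.
From anti-diagonal, 220 − (36 + 43 + 49 + 55) gives (2,4) = 37.
Column 4 must total 220; the given cells sum to 187, so (5,4) = 33.
Row 5 must total 220; the given cells sum to 176, so (5,5) = 44.
The remaining cell in main diagonal is (1,1) = 220 − 178 = 42.
Using row 1: 42 + 53 + 50 + 36 + ? → (1,3) = 220 − 181 = 39.
From column 1, 220 − (42 + 34 + 38 + 55) gives (3,1) = 51.
The remaining cell in column 3 is (2,3) = 220 − 164 = 56.
Row 2: 34 + 45 + 56 + 37 + ? = 220, so (2,5) = 48.
Row 3 must total 220; the given cells sum to 180, so (3,5) = 40.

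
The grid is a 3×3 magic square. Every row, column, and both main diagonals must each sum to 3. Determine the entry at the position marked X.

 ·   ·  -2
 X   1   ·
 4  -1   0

-3

Column 2 needs 3; the known cells sum to 0, so (1,2) = 3.
Column 3 must total 3; the given cells sum to -2, so (2,3) = 5.
The remaining cell in main diagonal is (1,1) = 3 − 1 = 2.
Using row 2: 1 + 5 + ? → (2,1) = 3 − 6 = -3.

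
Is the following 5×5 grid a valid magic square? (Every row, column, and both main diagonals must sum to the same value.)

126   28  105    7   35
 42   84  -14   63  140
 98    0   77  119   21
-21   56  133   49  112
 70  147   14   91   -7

No — anti-diagonal sums to 301 but column 4 sums to 329.

Row 1: 126 + 28 + 105 + 7 + 35 = 301.
Row 2: 42 + 84 + (-14) + 63 + 140 = 315.
Row 3: 98 + 0 + 77 + 119 + 21 = 315.
Row 4: -21 + 56 + 133 + 49 + 112 = 329.
Row 5: 70 + 147 + 14 + 91 + (-7) = 315.
Column 1: 126 + 42 + 98 + (-21) + 70 = 315.
Column 2: 28 + 84 + 0 + 56 + 147 = 315.
Column 3: 105 + (-14) + 77 + 133 + 14 = 315.
Column 4: 7 + 63 + 119 + 49 + 91 = 329.
Column 5: 35 + 140 + 21 + 112 + (-7) = 301.
Main diagonal: 126 + 84 + 77 + 49 + (-7) = 329.
Anti-diagonal: 35 + 63 + 77 + 56 + 70 = 301.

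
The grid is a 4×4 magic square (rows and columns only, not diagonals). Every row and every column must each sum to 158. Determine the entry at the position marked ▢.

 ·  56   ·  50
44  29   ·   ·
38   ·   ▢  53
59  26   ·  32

Using row 4: 59 + 26 + 32 + ? → (4,3) = 158 − 117 = 41.
Column 1 must total 158; the given cells sum to 141, so (1,1) = 17.
Column 2: 56 + 29 + 26 + ? = 158, so (3,2) = 47.
From column 4, 158 − (50 + 53 + 32) gives (2,4) = 23.
Row 1 must total 158; the given cells sum to 123, so (1,3) = 35.
Row 2 needs 158; the known cells sum to 96, so (2,3) = 62.
From row 3, 158 − (38 + 47 + 53) gives (3,3) = 20.

20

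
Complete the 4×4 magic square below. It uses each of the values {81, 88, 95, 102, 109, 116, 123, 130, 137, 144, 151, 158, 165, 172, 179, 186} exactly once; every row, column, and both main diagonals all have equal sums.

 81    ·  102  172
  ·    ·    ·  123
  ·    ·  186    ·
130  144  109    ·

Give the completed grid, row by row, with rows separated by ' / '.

The 16 entries sum to 2136, so each line sums to 2136/4 = 534.
The remaining cell in row 1 is (1,2) = 534 − 355 = 179.
Using row 4: 130 + 144 + 109 + ? → (4,4) = 534 − 383 = 151.
The remaining cell in column 3 is (2,3) = 534 − 397 = 137.
Column 4 needs 534; the known cells sum to 446, so (3,4) = 88.
Main diagonal must total 534; the given cells sum to 418, so (2,2) = 116.
From anti-diagonal, 534 − (172 + 137 + 130) gives (3,2) = 95.
The remaining cell in row 2 is (2,1) = 534 − 376 = 158.
From row 3, 534 − (95 + 186 + 88) gives (3,1) = 165.

81 179 102 172 / 158 116 137 123 / 165 95 186 88 / 130 144 109 151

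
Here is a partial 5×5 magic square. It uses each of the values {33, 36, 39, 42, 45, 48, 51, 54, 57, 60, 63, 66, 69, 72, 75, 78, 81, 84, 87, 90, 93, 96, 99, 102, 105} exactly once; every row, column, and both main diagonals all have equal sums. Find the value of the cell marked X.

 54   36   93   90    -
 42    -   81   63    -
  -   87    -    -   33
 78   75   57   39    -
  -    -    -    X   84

The 25 entries sum to 1725, so each line sums to 1725/5 = 345.
Row 1 needs 345; the known cells sum to 273, so (1,5) = 72.
From row 4, 345 − (78 + 75 + 57 + 39) gives (4,5) = 96.
The remaining cell in column 5 is (2,5) = 345 − 285 = 60.
Row 2 must total 345; the given cells sum to 246, so (2,2) = 99.
Column 2 must total 345; the given cells sum to 297, so (5,2) = 48.
Main diagonal: 54 + 99 + 39 + 84 + ? = 345, so (3,3) = 69.
The remaining cell in anti-diagonal is (5,1) = 345 − 279 = 66.
The remaining cell in column 1 is (3,1) = 345 − 240 = 105.
The remaining cell in column 3 is (5,3) = 345 − 300 = 45.
The remaining cell in row 3 is (3,4) = 345 − 294 = 51.
Row 5 must total 345; the given cells sum to 243, so (5,4) = 102.

102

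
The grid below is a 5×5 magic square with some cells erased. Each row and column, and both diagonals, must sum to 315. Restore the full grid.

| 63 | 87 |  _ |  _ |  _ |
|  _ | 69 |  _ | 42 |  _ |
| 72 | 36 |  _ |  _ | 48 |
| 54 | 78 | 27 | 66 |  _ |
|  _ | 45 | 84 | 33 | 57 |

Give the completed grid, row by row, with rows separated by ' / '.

63 87 51 75 39 / 30 69 93 42 81 / 72 36 60 99 48 / 54 78 27 66 90 / 96 45 84 33 57

Using row 4: 54 + 78 + 27 + 66 + ? → (4,5) = 315 − 225 = 90.
Using row 5: 45 + 84 + 33 + 57 + ? → (5,1) = 315 − 219 = 96.
Column 1: 63 + 72 + 54 + 96 + ? = 315, so (2,1) = 30.
Using main diagonal: 63 + 69 + 66 + 57 + ? → (3,3) = 315 − 255 = 60.
From anti-diagonal, 315 − (42 + 60 + 78 + 96) gives (1,5) = 39.
Row 3 must total 315; the given cells sum to 216, so (3,4) = 99.
Using column 4: 42 + 99 + 66 + 33 + ? → (1,4) = 315 − 240 = 75.
From column 5, 315 − (39 + 48 + 90 + 57) gives (2,5) = 81.
Row 1: 63 + 87 + 75 + 39 + ? = 315, so (1,3) = 51.
Using row 2: 30 + 69 + 42 + 81 + ? → (2,3) = 315 − 222 = 93.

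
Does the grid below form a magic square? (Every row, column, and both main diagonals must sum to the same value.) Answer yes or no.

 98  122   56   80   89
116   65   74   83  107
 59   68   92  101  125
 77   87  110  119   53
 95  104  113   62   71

Row 1: 98 + 122 + 56 + 80 + 89 = 445.
Row 2: 116 + 65 + 74 + 83 + 107 = 445.
Row 3: 59 + 68 + 92 + 101 + 125 = 445.
Row 4: 77 + 87 + 110 + 119 + 53 = 446.
Row 5: 95 + 104 + 113 + 62 + 71 = 445.
Column 1: 98 + 116 + 59 + 77 + 95 = 445.
Column 2: 122 + 65 + 68 + 87 + 104 = 446.
Column 3: 56 + 74 + 92 + 110 + 113 = 445.
Column 4: 80 + 83 + 101 + 119 + 62 = 445.
Column 5: 89 + 107 + 125 + 53 + 71 = 445.
Main diagonal: 98 + 65 + 92 + 119 + 71 = 445.
Anti-diagonal: 89 + 83 + 92 + 87 + 95 = 446.

No — column 2 sums to 446 but column 5 sums to 445.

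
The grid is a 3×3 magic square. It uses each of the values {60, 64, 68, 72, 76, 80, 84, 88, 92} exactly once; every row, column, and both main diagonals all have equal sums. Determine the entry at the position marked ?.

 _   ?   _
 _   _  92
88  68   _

84

The 9 entries sum to 684, so each line sums to 684/3 = 228.
From row 3, 228 − (88 + 68) gives (3,3) = 72.
Column 3: 92 + 72 + ? = 228, so (1,3) = 64.
Anti-diagonal needs 228; the known cells sum to 152, so (2,2) = 76.
Using row 2: 76 + 92 + ? → (2,1) = 228 − 168 = 60.
From column 1, 228 − (60 + 88) gives (1,1) = 80.
Using column 2: 76 + 68 + ? → (1,2) = 228 − 144 = 84.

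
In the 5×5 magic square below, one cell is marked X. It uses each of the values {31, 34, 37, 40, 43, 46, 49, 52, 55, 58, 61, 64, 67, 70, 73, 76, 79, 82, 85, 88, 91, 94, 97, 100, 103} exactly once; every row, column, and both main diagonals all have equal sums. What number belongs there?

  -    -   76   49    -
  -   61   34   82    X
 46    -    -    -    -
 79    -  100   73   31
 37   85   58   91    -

55

The 25 entries sum to 1675, so each line sums to 1675/5 = 335.
Row 4: 79 + 100 + 73 + 31 + ? = 335, so (4,2) = 52.
Row 5: 37 + 85 + 58 + 91 + ? = 335, so (5,5) = 64.
The remaining cell in column 3 is (3,3) = 335 − 268 = 67.
Column 4 needs 335; the known cells sum to 295, so (3,4) = 40.
Main diagonal: 61 + 67 + 73 + 64 + ? = 335, so (1,1) = 70.
Using anti-diagonal: 82 + 67 + 52 + 37 + ? → (1,5) = 335 − 238 = 97.
Row 1: 70 + 76 + 49 + 97 + ? = 335, so (1,2) = 43.
Column 1 needs 335; the known cells sum to 232, so (2,1) = 103.
Column 2: 43 + 61 + 52 + 85 + ? = 335, so (3,2) = 94.
From row 2, 335 − (103 + 61 + 34 + 82) gives (2,5) = 55.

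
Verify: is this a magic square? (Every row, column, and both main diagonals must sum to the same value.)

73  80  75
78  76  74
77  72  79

Row 1: 73 + 80 + 75 = 228.
Row 2: 78 + 76 + 74 = 228.
Row 3: 77 + 72 + 79 = 228.
Column 1: 73 + 78 + 77 = 228.
Column 2: 80 + 76 + 72 = 228.
Column 3: 75 + 74 + 79 = 228.
Main diagonal: 73 + 76 + 79 = 228.
Anti-diagonal: 75 + 76 + 77 = 228.
All lines sum to 228.

Yes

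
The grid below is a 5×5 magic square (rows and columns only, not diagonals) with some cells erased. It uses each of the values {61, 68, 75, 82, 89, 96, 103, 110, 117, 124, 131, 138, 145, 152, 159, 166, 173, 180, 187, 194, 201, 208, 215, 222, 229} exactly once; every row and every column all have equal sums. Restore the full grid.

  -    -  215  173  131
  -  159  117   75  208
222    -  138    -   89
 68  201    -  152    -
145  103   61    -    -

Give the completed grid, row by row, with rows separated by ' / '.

124 82 215 173 131 / 166 159 117 75 208 / 222 180 138 96 89 / 68 201 194 152 110 / 145 103 61 229 187

The 25 entries sum to 3625, so each line sums to 3625/5 = 725.
The remaining cell in row 2 is (2,1) = 725 − 559 = 166.
Column 1 needs 725; the known cells sum to 601, so (1,1) = 124.
Using column 3: 215 + 117 + 138 + 61 + ? → (4,3) = 725 − 531 = 194.
Row 1 needs 725; the known cells sum to 643, so (1,2) = 82.
Row 4 needs 725; the known cells sum to 615, so (4,5) = 110.
From column 2, 725 − (82 + 159 + 201 + 103) gives (3,2) = 180.
From column 5, 725 − (131 + 208 + 89 + 110) gives (5,5) = 187.
Row 3 must total 725; the given cells sum to 629, so (3,4) = 96.
Row 5 must total 725; the given cells sum to 496, so (5,4) = 229.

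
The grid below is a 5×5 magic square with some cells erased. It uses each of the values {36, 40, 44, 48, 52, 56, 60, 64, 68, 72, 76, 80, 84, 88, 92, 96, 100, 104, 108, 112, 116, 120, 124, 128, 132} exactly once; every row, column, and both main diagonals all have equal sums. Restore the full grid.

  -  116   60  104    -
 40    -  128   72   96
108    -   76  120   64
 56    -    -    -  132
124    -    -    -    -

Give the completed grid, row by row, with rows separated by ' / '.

92 116 60 104 48 / 40 84 128 72 96 / 108 52 76 120 64 / 56 100 44 88 132 / 124 68 112 36 80

The 25 entries sum to 2100, so each line sums to 2100/5 = 420.
Row 2 needs 420; the known cells sum to 336, so (2,2) = 84.
From row 3, 420 − (108 + 76 + 120 + 64) gives (3,2) = 52.
Column 1 must total 420; the given cells sum to 328, so (1,1) = 92.
From row 1, 420 − (92 + 116 + 60 + 104) gives (1,5) = 48.
The remaining cell in column 5 is (5,5) = 420 − 340 = 80.
Main diagonal needs 420; the known cells sum to 332, so (4,4) = 88.
Using anti-diagonal: 48 + 72 + 76 + 124 + ? → (4,2) = 420 − 320 = 100.
The remaining cell in row 4 is (4,3) = 420 − 376 = 44.
Column 2 needs 420; the known cells sum to 352, so (5,2) = 68.
The remaining cell in column 3 is (5,3) = 420 − 308 = 112.
Column 4: 104 + 72 + 120 + 88 + ? = 420, so (5,4) = 36.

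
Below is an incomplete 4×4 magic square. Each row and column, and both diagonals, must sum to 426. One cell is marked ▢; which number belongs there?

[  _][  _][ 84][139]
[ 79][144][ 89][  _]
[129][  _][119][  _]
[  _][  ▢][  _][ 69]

99

Row 2: 79 + 144 + 89 + ? = 426, so (2,4) = 114.
Column 3 needs 426; the known cells sum to 292, so (4,3) = 134.
Using column 4: 139 + 114 + 69 + ? → (3,4) = 426 − 322 = 104.
Main diagonal needs 426; the known cells sum to 332, so (1,1) = 94.
From row 1, 426 − (94 + 84 + 139) gives (1,2) = 109.
Row 3 must total 426; the given cells sum to 352, so (3,2) = 74.
Column 1: 94 + 79 + 129 + ? = 426, so (4,1) = 124.
Column 2: 109 + 144 + 74 + ? = 426, so (4,2) = 99.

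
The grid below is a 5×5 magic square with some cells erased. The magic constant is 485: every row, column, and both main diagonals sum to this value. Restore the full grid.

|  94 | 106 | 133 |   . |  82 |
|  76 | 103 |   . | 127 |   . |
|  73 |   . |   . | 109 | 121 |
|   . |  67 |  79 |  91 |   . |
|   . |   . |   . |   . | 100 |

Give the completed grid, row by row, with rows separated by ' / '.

Row 1: 94 + 106 + 133 + 82 + ? = 485, so (1,4) = 70.
The remaining cell in column 4 is (5,4) = 485 − 397 = 88.
Main diagonal needs 485; the known cells sum to 388, so (3,3) = 97.
Anti-diagonal: 82 + 127 + 97 + 67 + ? = 485, so (5,1) = 112.
Row 3: 73 + 97 + 109 + 121 + ? = 485, so (3,2) = 85.
From column 1, 485 − (94 + 76 + 73 + 112) gives (4,1) = 130.
Column 2: 106 + 103 + 85 + 67 + ? = 485, so (5,2) = 124.
Row 4: 130 + 67 + 79 + 91 + ? = 485, so (4,5) = 118.
Row 5 must total 485; the given cells sum to 424, so (5,3) = 61.
Column 3 needs 485; the known cells sum to 370, so (2,3) = 115.
The remaining cell in column 5 is (2,5) = 485 − 421 = 64.

94 106 133 70 82 / 76 103 115 127 64 / 73 85 97 109 121 / 130 67 79 91 118 / 112 124 61 88 100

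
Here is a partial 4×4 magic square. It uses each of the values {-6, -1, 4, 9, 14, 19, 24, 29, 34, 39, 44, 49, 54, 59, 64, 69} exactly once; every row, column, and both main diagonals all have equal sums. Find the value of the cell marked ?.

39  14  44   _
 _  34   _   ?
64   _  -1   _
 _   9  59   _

The 16 entries sum to 504, so each line sums to 504/4 = 126.
Row 1 must total 126; the given cells sum to 97, so (1,4) = 29.
From column 2, 126 − (14 + 34 + 9) gives (3,2) = 69.
Column 3 must total 126; the given cells sum to 102, so (2,3) = 24.
From main diagonal, 126 − (39 + 34 + (-1)) gives (4,4) = 54.
From anti-diagonal, 126 − (29 + 24 + 69) gives (4,1) = 4.
Using row 3: 64 + 69 + (-1) + ? → (3,4) = 126 − 132 = -6.
The remaining cell in column 1 is (2,1) = 126 − 107 = 19.
Column 4 needs 126; the known cells sum to 77, so (2,4) = 49.

49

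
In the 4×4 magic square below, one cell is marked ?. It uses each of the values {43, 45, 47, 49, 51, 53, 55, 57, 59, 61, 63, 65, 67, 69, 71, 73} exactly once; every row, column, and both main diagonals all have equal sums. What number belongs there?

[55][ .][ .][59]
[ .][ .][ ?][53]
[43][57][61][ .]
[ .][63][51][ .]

The 16 entries sum to 928, so each line sums to 928/4 = 232.
Row 3 needs 232; the known cells sum to 161, so (3,4) = 71.
Column 4 needs 232; the known cells sum to 183, so (4,4) = 49.
The remaining cell in main diagonal is (2,2) = 232 − 165 = 67.
Row 4 needs 232; the known cells sum to 163, so (4,1) = 69.
From column 1, 232 − (55 + 43 + 69) gives (2,1) = 65.
From column 2, 232 − (67 + 57 + 63) gives (1,2) = 45.
Anti-diagonal must total 232; the given cells sum to 185, so (2,3) = 47.

47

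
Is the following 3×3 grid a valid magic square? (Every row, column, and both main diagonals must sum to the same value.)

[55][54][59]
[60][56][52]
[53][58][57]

Row 1: 55 + 54 + 59 = 168.
Row 2: 60 + 56 + 52 = 168.
Row 3: 53 + 58 + 57 = 168.
Column 1: 55 + 60 + 53 = 168.
Column 2: 54 + 56 + 58 = 168.
Column 3: 59 + 52 + 57 = 168.
Main diagonal: 55 + 56 + 57 = 168.
Anti-diagonal: 59 + 56 + 53 = 168.
All lines sum to 168.

Yes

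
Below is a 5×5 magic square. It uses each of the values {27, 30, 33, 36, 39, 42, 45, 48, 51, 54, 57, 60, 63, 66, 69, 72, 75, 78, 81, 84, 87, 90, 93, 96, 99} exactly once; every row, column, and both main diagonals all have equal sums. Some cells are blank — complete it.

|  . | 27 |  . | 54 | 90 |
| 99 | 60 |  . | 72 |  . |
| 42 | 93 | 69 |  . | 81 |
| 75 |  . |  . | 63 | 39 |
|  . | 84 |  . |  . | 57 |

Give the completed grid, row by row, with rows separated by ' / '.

66 27 78 54 90 / 99 60 36 72 48 / 42 93 69 30 81 / 75 51 87 63 39 / 33 84 45 96 57

The 25 entries sum to 1575, so each line sums to 1575/5 = 315.
Using row 3: 42 + 93 + 69 + 81 + ? → (3,4) = 315 − 285 = 30.
Column 2 needs 315; the known cells sum to 264, so (4,2) = 51.
Using column 4: 54 + 72 + 30 + 63 + ? → (5,4) = 315 − 219 = 96.
Column 5 must total 315; the given cells sum to 267, so (2,5) = 48.
The remaining cell in main diagonal is (1,1) = 315 − 249 = 66.
Anti-diagonal needs 315; the known cells sum to 282, so (5,1) = 33.
The remaining cell in row 1 is (1,3) = 315 − 237 = 78.
Row 2 must total 315; the given cells sum to 279, so (2,3) = 36.
Using row 4: 75 + 51 + 63 + 39 + ? → (4,3) = 315 − 228 = 87.
Row 5 needs 315; the known cells sum to 270, so (5,3) = 45.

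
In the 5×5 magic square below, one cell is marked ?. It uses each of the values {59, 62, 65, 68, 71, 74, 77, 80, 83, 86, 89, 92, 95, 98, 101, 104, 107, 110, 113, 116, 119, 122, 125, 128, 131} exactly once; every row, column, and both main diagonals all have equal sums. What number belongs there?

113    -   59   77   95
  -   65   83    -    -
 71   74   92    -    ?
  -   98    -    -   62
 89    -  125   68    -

The 25 entries sum to 2375, so each line sums to 2375/5 = 475.
From row 1, 475 − (113 + 59 + 77 + 95) gives (1,2) = 131.
Column 2: 131 + 65 + 74 + 98 + ? = 475, so (5,2) = 107.
From column 3, 475 − (59 + 83 + 92 + 125) gives (4,3) = 116.
From anti-diagonal, 475 − (95 + 92 + 98 + 89) gives (2,4) = 101.
Using row 5: 89 + 107 + 125 + 68 + ? → (5,5) = 475 − 389 = 86.
From main diagonal, 475 − (113 + 65 + 92 + 86) gives (4,4) = 119.
Row 4: 98 + 116 + 119 + 62 + ? = 475, so (4,1) = 80.
Column 1 needs 475; the known cells sum to 353, so (2,1) = 122.
The remaining cell in column 4 is (3,4) = 475 − 365 = 110.
Using row 2: 122 + 65 + 83 + 101 + ? → (2,5) = 475 − 371 = 104.
Row 3 needs 475; the known cells sum to 347, so (3,5) = 128.

128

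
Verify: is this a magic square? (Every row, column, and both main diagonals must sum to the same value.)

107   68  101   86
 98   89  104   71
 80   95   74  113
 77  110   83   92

Yes

Row 1: 107 + 68 + 101 + 86 = 362.
Row 2: 98 + 89 + 104 + 71 = 362.
Row 3: 80 + 95 + 74 + 113 = 362.
Row 4: 77 + 110 + 83 + 92 = 362.
Column 1: 107 + 98 + 80 + 77 = 362.
Column 2: 68 + 89 + 95 + 110 = 362.
Column 3: 101 + 104 + 74 + 83 = 362.
Column 4: 86 + 71 + 113 + 92 = 362.
Main diagonal: 107 + 89 + 74 + 92 = 362.
Anti-diagonal: 86 + 104 + 95 + 77 = 362.
All lines sum to 362.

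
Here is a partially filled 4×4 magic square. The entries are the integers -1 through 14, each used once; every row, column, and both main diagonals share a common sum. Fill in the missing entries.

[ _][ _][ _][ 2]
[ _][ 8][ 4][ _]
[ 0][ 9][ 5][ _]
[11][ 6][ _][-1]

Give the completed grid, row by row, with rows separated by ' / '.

14 3 7 2 / 1 8 4 13 / 0 9 5 12 / 11 6 10 -1

The entries are -1 through 14, which sum to 104, so each line sums to 104/4 = 26.
Using row 3: 0 + 9 + 5 + ? → (3,4) = 26 − 14 = 12.
Row 4 needs 26; the known cells sum to 16, so (4,3) = 10.
Column 2 must total 26; the given cells sum to 23, so (1,2) = 3.
Column 3 must total 26; the given cells sum to 19, so (1,3) = 7.
Column 4 needs 26; the known cells sum to 13, so (2,4) = 13.
Main diagonal needs 26; the known cells sum to 12, so (1,1) = 14.
The remaining cell in row 2 is (2,1) = 26 − 25 = 1.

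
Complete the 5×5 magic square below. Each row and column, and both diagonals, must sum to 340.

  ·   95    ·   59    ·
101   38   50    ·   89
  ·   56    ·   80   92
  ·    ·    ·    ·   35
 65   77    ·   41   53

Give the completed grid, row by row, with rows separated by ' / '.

83 95 32 59 71 / 101 38 50 62 89 / 44 56 68 80 92 / 47 74 86 98 35 / 65 77 104 41 53

Row 2 needs 340; the known cells sum to 278, so (2,4) = 62.
Row 5: 65 + 77 + 41 + 53 + ? = 340, so (5,3) = 104.
Using column 2: 95 + 38 + 56 + 77 + ? → (4,2) = 340 − 266 = 74.
Column 4: 59 + 62 + 80 + 41 + ? = 340, so (4,4) = 98.
Column 5 needs 340; the known cells sum to 269, so (1,5) = 71.
Anti-diagonal must total 340; the given cells sum to 272, so (3,3) = 68.
From row 3, 340 − (56 + 68 + 80 + 92) gives (3,1) = 44.
Using main diagonal: 38 + 68 + 98 + 53 + ? → (1,1) = 340 − 257 = 83.
Row 1 must total 340; the given cells sum to 308, so (1,3) = 32.
From column 1, 340 − (83 + 101 + 44 + 65) gives (4,1) = 47.
The remaining cell in column 3 is (4,3) = 340 − 254 = 86.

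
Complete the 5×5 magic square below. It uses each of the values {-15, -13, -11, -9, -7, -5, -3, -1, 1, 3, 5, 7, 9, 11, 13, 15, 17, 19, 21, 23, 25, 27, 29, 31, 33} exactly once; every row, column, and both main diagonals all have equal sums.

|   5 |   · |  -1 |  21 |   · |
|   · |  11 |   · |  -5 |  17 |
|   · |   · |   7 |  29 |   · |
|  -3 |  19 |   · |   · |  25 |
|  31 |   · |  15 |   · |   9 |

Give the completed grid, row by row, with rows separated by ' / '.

The 25 entries sum to 225, so each line sums to 225/5 = 45.
From main diagonal, 45 − (5 + 11 + 7 + 9) gives (4,4) = 13.
Anti-diagonal: -5 + 7 + 19 + 31 + ? = 45, so (1,5) = -7.
Using row 1: 5 + (-1) + 21 + (-7) + ? → (1,2) = 45 − 18 = 27.
The remaining cell in row 4 is (4,3) = 45 − 54 = -9.
Using column 3: -1 + 7 + (-9) + 15 + ? → (2,3) = 45 − 12 = 33.
The remaining cell in column 4 is (5,4) = 45 − 58 = -13.
From column 5, 45 − (-7 + 17 + 25 + 9) gives (3,5) = 1.
Row 2 needs 45; the known cells sum to 56, so (2,1) = -11.
The remaining cell in row 5 is (5,2) = 45 − 42 = 3.
From column 1, 45 − (5 + (-11) + (-3) + 31) gives (3,1) = 23.
Column 2 needs 45; the known cells sum to 60, so (3,2) = -15.

5 27 -1 21 -7 / -11 11 33 -5 17 / 23 -15 7 29 1 / -3 19 -9 13 25 / 31 3 15 -13 9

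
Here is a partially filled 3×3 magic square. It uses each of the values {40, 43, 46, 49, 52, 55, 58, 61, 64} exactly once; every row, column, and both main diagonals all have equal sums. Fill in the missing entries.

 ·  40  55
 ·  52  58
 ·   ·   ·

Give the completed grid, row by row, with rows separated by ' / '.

The 9 entries sum to 468, so each line sums to 468/3 = 156.
Using row 1: 40 + 55 + ? → (1,1) = 156 − 95 = 61.
Row 2 must total 156; the given cells sum to 110, so (2,1) = 46.
Column 1: 61 + 46 + ? = 156, so (3,1) = 49.
Column 2 needs 156; the known cells sum to 92, so (3,2) = 64.
Column 3 needs 156; the known cells sum to 113, so (3,3) = 43.

61 40 55 / 46 52 58 / 49 64 43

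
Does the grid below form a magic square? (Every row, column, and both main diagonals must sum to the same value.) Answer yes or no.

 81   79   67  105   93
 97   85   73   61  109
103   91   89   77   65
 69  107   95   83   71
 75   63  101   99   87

Row 1: 81 + 79 + 67 + 105 + 93 = 425.
Row 2: 97 + 85 + 73 + 61 + 109 = 425.
Row 3: 103 + 91 + 89 + 77 + 65 = 425.
Row 4: 69 + 107 + 95 + 83 + 71 = 425.
Row 5: 75 + 63 + 101 + 99 + 87 = 425.
Column 1: 81 + 97 + 103 + 69 + 75 = 425.
Column 2: 79 + 85 + 91 + 107 + 63 = 425.
Column 3: 67 + 73 + 89 + 95 + 101 = 425.
Column 4: 105 + 61 + 77 + 83 + 99 = 425.
Column 5: 93 + 109 + 65 + 71 + 87 = 425.
Main diagonal: 81 + 85 + 89 + 83 + 87 = 425.
Anti-diagonal: 93 + 61 + 89 + 107 + 75 = 425.
All lines sum to 425.

Yes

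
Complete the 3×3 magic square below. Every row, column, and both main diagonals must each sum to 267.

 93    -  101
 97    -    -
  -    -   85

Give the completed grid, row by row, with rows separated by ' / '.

93 73 101 / 97 89 81 / 77 105 85

The remaining cell in row 1 is (1,2) = 267 − 194 = 73.
Using column 1: 93 + 97 + ? → (3,1) = 267 − 190 = 77.
Column 3 must total 267; the given cells sum to 186, so (2,3) = 81.
The remaining cell in main diagonal is (2,2) = 267 − 178 = 89.
From row 3, 267 − (77 + 85) gives (3,2) = 105.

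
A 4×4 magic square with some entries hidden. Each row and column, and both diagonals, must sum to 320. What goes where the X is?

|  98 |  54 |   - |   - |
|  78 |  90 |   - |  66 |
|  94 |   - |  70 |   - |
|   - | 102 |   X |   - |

106

Row 2 must total 320; the given cells sum to 234, so (2,3) = 86.
Column 1 must total 320; the given cells sum to 270, so (4,1) = 50.
From column 2, 320 − (54 + 90 + 102) gives (3,2) = 74.
Main diagonal: 98 + 90 + 70 + ? = 320, so (4,4) = 62.
Anti-diagonal needs 320; the known cells sum to 210, so (1,4) = 110.
Using row 1: 98 + 54 + 110 + ? → (1,3) = 320 − 262 = 58.
Row 3 needs 320; the known cells sum to 238, so (3,4) = 82.
Row 4 needs 320; the known cells sum to 214, so (4,3) = 106.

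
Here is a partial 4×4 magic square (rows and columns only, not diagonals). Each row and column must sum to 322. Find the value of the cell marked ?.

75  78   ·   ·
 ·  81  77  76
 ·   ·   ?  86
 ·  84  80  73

83

The remaining cell in row 2 is (2,1) = 322 − 234 = 88.
Row 4 needs 322; the known cells sum to 237, so (4,1) = 85.
Column 1: 75 + 88 + 85 + ? = 322, so (3,1) = 74.
Column 2: 78 + 81 + 84 + ? = 322, so (3,2) = 79.
From column 4, 322 − (76 + 86 + 73) gives (1,4) = 87.
From row 1, 322 − (75 + 78 + 87) gives (1,3) = 82.
The remaining cell in row 3 is (3,3) = 322 − 239 = 83.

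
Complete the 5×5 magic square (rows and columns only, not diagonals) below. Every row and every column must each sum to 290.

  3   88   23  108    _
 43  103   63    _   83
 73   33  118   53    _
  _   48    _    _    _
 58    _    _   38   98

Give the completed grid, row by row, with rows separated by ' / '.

Row 1: 3 + 88 + 23 + 108 + ? = 290, so (1,5) = 68.
From row 2, 290 − (43 + 103 + 63 + 83) gives (2,4) = -2.
The remaining cell in row 3 is (3,5) = 290 − 277 = 13.
Using column 1: 3 + 43 + 73 + 58 + ? → (4,1) = 290 − 177 = 113.
The remaining cell in column 2 is (5,2) = 290 − 272 = 18.
Column 4: 108 + (-2) + 53 + 38 + ? = 290, so (4,4) = 93.
The remaining cell in column 5 is (4,5) = 290 − 262 = 28.
Row 4 needs 290; the known cells sum to 282, so (4,3) = 8.
The remaining cell in row 5 is (5,3) = 290 − 212 = 78.

3 88 23 108 68 / 43 103 63 -2 83 / 73 33 118 53 13 / 113 48 8 93 28 / 58 18 78 38 98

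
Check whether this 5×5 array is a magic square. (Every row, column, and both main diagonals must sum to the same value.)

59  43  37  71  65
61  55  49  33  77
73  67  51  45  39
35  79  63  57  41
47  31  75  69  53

Row 1: 59 + 43 + 37 + 71 + 65 = 275.
Row 2: 61 + 55 + 49 + 33 + 77 = 275.
Row 3: 73 + 67 + 51 + 45 + 39 = 275.
Row 4: 35 + 79 + 63 + 57 + 41 = 275.
Row 5: 47 + 31 + 75 + 69 + 53 = 275.
Column 1: 59 + 61 + 73 + 35 + 47 = 275.
Column 2: 43 + 55 + 67 + 79 + 31 = 275.
Column 3: 37 + 49 + 51 + 63 + 75 = 275.
Column 4: 71 + 33 + 45 + 57 + 69 = 275.
Column 5: 65 + 77 + 39 + 41 + 53 = 275.
Main diagonal: 59 + 55 + 51 + 57 + 53 = 275.
Anti-diagonal: 65 + 33 + 51 + 79 + 47 = 275.
All lines sum to 275.

Yes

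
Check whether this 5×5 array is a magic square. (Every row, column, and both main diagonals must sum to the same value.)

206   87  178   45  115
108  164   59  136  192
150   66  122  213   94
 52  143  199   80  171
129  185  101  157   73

No — row 1 sums to 631 but column 3 sums to 659.

Row 1: 206 + 87 + 178 + 45 + 115 = 631.
Row 2: 108 + 164 + 59 + 136 + 192 = 659.
Row 3: 150 + 66 + 122 + 213 + 94 = 645.
Row 4: 52 + 143 + 199 + 80 + 171 = 645.
Row 5: 129 + 185 + 101 + 157 + 73 = 645.
Column 1: 206 + 108 + 150 + 52 + 129 = 645.
Column 2: 87 + 164 + 66 + 143 + 185 = 645.
Column 3: 178 + 59 + 122 + 199 + 101 = 659.
Column 4: 45 + 136 + 213 + 80 + 157 = 631.
Column 5: 115 + 192 + 94 + 171 + 73 = 645.
Main diagonal: 206 + 164 + 122 + 80 + 73 = 645.
Anti-diagonal: 115 + 136 + 122 + 143 + 129 = 645.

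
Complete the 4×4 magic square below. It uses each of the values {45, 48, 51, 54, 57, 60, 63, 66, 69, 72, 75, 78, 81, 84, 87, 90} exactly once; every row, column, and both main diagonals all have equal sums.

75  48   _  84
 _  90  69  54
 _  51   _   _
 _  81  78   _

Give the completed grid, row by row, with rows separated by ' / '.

75 48 63 84 / 57 90 69 54 / 72 51 60 87 / 66 81 78 45

The 16 entries sum to 1080, so each line sums to 1080/4 = 270.
Row 1 must total 270; the given cells sum to 207, so (1,3) = 63.
Row 2 must total 270; the given cells sum to 213, so (2,1) = 57.
Column 3 needs 270; the known cells sum to 210, so (3,3) = 60.
Using main diagonal: 75 + 90 + 60 + ? → (4,4) = 270 − 225 = 45.
From anti-diagonal, 270 − (84 + 69 + 51) gives (4,1) = 66.
From column 1, 270 − (75 + 57 + 66) gives (3,1) = 72.
Column 4 needs 270; the known cells sum to 183, so (3,4) = 87.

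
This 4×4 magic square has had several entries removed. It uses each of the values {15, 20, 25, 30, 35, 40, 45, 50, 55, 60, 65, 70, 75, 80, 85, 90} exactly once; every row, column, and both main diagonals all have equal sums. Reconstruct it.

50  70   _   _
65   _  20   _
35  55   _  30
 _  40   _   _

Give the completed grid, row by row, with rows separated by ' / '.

50 70 15 75 / 65 45 20 80 / 35 55 90 30 / 60 40 85 25

The 16 entries sum to 840, so each line sums to 840/4 = 210.
Row 3 must total 210; the given cells sum to 120, so (3,3) = 90.
Column 1: 50 + 65 + 35 + ? = 210, so (4,1) = 60.
Using column 2: 70 + 55 + 40 + ? → (2,2) = 210 − 165 = 45.
Main diagonal: 50 + 45 + 90 + ? = 210, so (4,4) = 25.
Using anti-diagonal: 20 + 55 + 60 + ? → (1,4) = 210 − 135 = 75.
Using row 1: 50 + 70 + 75 + ? → (1,3) = 210 − 195 = 15.
The remaining cell in row 2 is (2,4) = 210 − 130 = 80.
Row 4 must total 210; the given cells sum to 125, so (4,3) = 85.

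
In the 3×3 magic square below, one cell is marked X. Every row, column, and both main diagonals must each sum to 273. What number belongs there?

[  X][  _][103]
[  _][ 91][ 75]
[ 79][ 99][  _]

87

Row 2: 91 + 75 + ? = 273, so (2,1) = 107.
Row 3 needs 273; the known cells sum to 178, so (3,3) = 95.
Column 1 needs 273; the known cells sum to 186, so (1,1) = 87.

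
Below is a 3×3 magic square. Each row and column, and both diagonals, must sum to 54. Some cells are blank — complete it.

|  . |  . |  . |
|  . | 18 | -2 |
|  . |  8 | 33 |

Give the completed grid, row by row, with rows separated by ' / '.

3 28 23 / 38 18 -2 / 13 8 33

The remaining cell in row 2 is (2,1) = 54 − 16 = 38.
The remaining cell in row 3 is (3,1) = 54 − 41 = 13.
From column 1, 54 − (38 + 13) gives (1,1) = 3.
Using column 2: 18 + 8 + ? → (1,2) = 54 − 26 = 28.
The remaining cell in column 3 is (1,3) = 54 − 31 = 23.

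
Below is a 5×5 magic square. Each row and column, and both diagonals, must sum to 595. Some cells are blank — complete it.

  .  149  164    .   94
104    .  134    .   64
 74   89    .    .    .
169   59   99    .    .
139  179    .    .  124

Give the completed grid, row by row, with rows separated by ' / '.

109 149 164 79 94 / 104 119 134 174 64 / 74 89 129 144 159 / 169 59 99 114 154 / 139 179 69 84 124

Using column 1: 104 + 74 + 169 + 139 + ? → (1,1) = 595 − 486 = 109.
From column 2, 595 − (149 + 89 + 59 + 179) gives (2,2) = 119.
Row 1: 109 + 149 + 164 + 94 + ? = 595, so (1,4) = 79.
Using row 2: 104 + 119 + 134 + 64 + ? → (2,4) = 595 − 421 = 174.
Anti-diagonal: 94 + 174 + 59 + 139 + ? = 595, so (3,3) = 129.
From column 3, 595 − (164 + 134 + 129 + 99) gives (5,3) = 69.
Main diagonal needs 595; the known cells sum to 481, so (4,4) = 114.
Row 4 must total 595; the given cells sum to 441, so (4,5) = 154.
Row 5 must total 595; the given cells sum to 511, so (5,4) = 84.
The remaining cell in column 4 is (3,4) = 595 − 451 = 144.
Column 5 needs 595; the known cells sum to 436, so (3,5) = 159.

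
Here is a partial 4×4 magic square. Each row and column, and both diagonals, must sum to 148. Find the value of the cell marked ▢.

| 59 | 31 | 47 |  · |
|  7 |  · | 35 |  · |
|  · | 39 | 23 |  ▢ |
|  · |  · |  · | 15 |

67

From row 1, 148 − (59 + 31 + 47) gives (1,4) = 11.
Using column 3: 47 + 35 + 23 + ? → (4,3) = 148 − 105 = 43.
Main diagonal needs 148; the known cells sum to 97, so (2,2) = 51.
Anti-diagonal needs 148; the known cells sum to 85, so (4,1) = 63.
From row 2, 148 − (7 + 51 + 35) gives (2,4) = 55.
Using row 4: 63 + 43 + 15 + ? → (4,2) = 148 − 121 = 27.
The remaining cell in column 1 is (3,1) = 148 − 129 = 19.
From column 4, 148 − (11 + 55 + 15) gives (3,4) = 67.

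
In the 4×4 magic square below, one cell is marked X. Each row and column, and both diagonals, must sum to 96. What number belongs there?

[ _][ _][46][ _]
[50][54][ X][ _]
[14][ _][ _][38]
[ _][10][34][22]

Using row 4: 10 + 34 + 22 + ? → (4,1) = 96 − 66 = 30.
From column 1, 96 − (50 + 14 + 30) gives (1,1) = 2.
The remaining cell in main diagonal is (3,3) = 96 − 78 = 18.
Row 3 needs 96; the known cells sum to 70, so (3,2) = 26.
Using column 2: 54 + 26 + 10 + ? → (1,2) = 96 − 90 = 6.
Using column 3: 46 + 18 + 34 + ? → (2,3) = 96 − 98 = -2.

-2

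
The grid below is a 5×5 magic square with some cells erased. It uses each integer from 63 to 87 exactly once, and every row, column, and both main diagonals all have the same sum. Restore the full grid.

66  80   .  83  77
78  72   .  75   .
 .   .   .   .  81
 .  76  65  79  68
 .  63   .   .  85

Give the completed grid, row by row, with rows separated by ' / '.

The entries are 63 through 87, which sum to 1875, so each line sums to 1875/5 = 375.
Using row 1: 66 + 80 + 83 + 77 + ? → (1,3) = 375 − 306 = 69.
Row 4: 76 + 65 + 79 + 68 + ? = 375, so (4,1) = 87.
Column 2 needs 375; the known cells sum to 291, so (3,2) = 84.
Column 5 must total 375; the given cells sum to 311, so (2,5) = 64.
Main diagonal must total 375; the given cells sum to 302, so (3,3) = 73.
The remaining cell in anti-diagonal is (5,1) = 375 − 301 = 74.
From row 2, 375 − (78 + 72 + 75 + 64) gives (2,3) = 86.
From column 1, 375 − (66 + 78 + 87 + 74) gives (3,1) = 70.
Column 3 needs 375; the known cells sum to 293, so (5,3) = 82.
Row 3 needs 375; the known cells sum to 308, so (3,4) = 67.
Row 5 must total 375; the given cells sum to 304, so (5,4) = 71.

66 80 69 83 77 / 78 72 86 75 64 / 70 84 73 67 81 / 87 76 65 79 68 / 74 63 82 71 85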